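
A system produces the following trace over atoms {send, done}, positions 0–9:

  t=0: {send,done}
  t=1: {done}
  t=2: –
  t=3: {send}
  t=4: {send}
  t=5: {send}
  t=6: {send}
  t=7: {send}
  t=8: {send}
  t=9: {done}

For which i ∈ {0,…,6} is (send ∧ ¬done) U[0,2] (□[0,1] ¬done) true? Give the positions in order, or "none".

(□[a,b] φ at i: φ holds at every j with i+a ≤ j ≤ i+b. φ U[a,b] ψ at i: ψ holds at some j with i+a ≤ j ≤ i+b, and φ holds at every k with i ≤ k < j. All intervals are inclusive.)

Evaluate at each i in [0,6]:
  i=0: ✗ (lhs fails at k=0 before rhs at j=2)
  i=1: ✗ (lhs fails at k=1 before rhs at j=2)
  i=2: ✓ (rhs at j=2)
  i=3: ✓ (rhs at j=3)
  i=4: ✓ (rhs at j=4)
  i=5: ✓ (rhs at j=5)
  i=6: ✓ (rhs at j=6)

2, 3, 4, 5, 6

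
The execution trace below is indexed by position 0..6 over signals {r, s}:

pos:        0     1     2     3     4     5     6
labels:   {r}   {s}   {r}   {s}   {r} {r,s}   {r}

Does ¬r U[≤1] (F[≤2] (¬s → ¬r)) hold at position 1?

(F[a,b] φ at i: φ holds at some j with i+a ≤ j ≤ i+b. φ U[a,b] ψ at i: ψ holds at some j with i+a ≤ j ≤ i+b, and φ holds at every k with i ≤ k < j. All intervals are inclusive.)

Need some j in [1,2] with F[≤2] (¬s → ¬r), and ¬r at every k in [1,j-1].
  j=1: F[≤2] (¬s → ¬r) holds; no prefix to check → satisfied.

Holds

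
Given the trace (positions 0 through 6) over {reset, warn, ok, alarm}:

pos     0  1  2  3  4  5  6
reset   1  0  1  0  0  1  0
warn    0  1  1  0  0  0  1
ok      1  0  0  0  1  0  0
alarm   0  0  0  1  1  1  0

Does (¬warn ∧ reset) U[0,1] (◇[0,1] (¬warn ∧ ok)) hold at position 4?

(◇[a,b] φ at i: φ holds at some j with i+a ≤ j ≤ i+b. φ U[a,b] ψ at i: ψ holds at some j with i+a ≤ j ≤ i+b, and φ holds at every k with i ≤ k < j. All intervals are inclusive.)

Need some j in [4,5] with ◇[0,1] (¬warn ∧ ok), and (¬warn ∧ reset) at every k in [4,j-1].
  j=4: ◇[0,1] (¬warn ∧ ok) holds; no prefix to check → satisfied.

Yes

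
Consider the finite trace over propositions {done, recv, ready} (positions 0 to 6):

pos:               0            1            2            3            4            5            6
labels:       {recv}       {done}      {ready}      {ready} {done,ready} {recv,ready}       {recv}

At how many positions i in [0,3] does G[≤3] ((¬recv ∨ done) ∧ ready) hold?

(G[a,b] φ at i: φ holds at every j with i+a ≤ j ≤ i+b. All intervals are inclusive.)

Evaluate at each i in [0,3]:
  i=0: ✗ (fails at j=0)
  i=1: ✗ (fails at j=1)
  i=2: ✗ (fails at j=5)
  i=3: ✗ (fails at j=5)
Positions where it holds: {} → 0.

0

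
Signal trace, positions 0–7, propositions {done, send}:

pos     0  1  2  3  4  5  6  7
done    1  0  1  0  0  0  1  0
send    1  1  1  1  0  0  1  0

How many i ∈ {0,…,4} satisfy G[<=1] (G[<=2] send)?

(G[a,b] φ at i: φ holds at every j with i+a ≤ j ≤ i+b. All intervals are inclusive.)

Evaluate at each i in [0,4]:
  i=0: ✓ (all of [0,1])
  i=1: ✗ (fails at j=2)
  i=2: ✗ (fails at j=2)
  i=3: ✗ (fails at j=3)
  i=4: ✗ (fails at j=4)
Positions where it holds: {0} → 1.

1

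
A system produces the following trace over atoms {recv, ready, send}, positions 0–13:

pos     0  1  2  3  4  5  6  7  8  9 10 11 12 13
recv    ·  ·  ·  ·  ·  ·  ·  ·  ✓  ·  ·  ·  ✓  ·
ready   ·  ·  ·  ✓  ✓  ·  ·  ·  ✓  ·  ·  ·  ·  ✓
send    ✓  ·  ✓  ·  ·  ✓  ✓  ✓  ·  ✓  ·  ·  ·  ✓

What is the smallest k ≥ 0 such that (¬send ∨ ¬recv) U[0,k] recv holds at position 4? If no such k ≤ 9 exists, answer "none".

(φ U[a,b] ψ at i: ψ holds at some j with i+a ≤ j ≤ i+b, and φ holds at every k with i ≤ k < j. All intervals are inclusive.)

Need earliest j ≥ 4 with recv, and (¬send ∨ ¬recv) at every k in [4,j-1].
  j=4: rhs fails.
  j=5: rhs fails.
  j=6: rhs fails.
  j=7: rhs fails.
  j=8: rhs holds; lhs holds on [4,7]. k = 4.

4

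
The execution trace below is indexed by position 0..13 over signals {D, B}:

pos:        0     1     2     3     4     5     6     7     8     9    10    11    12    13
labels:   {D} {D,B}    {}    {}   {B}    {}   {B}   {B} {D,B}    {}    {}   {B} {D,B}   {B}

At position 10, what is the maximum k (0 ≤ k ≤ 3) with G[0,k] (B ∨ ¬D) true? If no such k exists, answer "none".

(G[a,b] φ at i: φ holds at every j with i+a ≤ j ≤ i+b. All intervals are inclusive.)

(B ∨ ¬D) must hold from j=10 onward; find where it first fails.
  j=10: holds
  j=11: holds
  j=12: holds
  j=13: holds
Holds through j=13; largest k = 3.

3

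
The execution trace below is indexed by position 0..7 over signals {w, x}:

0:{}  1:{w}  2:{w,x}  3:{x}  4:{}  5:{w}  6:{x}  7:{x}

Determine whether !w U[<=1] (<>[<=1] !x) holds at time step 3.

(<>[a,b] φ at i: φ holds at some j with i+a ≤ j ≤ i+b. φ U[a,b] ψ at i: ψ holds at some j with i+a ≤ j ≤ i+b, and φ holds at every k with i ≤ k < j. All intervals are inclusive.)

Yes

Need some j in [3,4] with <>[<=1] !x, and !w at every k in [3,j-1].
  j=3: <>[<=1] !x holds; no prefix to check → satisfied.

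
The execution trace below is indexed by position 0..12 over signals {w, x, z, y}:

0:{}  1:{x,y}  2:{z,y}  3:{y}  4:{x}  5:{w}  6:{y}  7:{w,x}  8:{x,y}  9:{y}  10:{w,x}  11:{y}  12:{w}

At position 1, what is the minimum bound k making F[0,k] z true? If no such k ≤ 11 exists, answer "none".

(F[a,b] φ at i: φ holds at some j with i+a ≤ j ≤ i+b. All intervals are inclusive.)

1

Scan j = 1,2,… for z:
  j=1: fails
  j=2: holds
First hit at j=2, so smallest k = 2-1 = 1.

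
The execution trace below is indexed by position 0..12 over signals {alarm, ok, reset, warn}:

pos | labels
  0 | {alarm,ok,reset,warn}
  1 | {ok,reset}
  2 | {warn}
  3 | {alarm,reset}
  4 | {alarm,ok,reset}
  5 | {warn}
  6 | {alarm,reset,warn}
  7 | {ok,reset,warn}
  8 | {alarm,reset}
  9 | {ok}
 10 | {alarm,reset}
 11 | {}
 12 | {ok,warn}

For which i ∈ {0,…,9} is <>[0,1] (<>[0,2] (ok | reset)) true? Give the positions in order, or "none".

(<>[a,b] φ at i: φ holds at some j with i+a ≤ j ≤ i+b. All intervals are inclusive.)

0, 1, 2, 3, 4, 5, 6, 7, 8, 9

Evaluate at each i in [0,9]:
  i=0: ✓ (witness j=0)
  i=1: ✓ (witness j=1)
  i=2: ✓ (witness j=2)
  i=3: ✓ (witness j=3)
  i=4: ✓ (witness j=4)
  i=5: ✓ (witness j=5)
  i=6: ✓ (witness j=6)
  i=7: ✓ (witness j=7)
  i=8: ✓ (witness j=8)
  i=9: ✓ (witness j=9)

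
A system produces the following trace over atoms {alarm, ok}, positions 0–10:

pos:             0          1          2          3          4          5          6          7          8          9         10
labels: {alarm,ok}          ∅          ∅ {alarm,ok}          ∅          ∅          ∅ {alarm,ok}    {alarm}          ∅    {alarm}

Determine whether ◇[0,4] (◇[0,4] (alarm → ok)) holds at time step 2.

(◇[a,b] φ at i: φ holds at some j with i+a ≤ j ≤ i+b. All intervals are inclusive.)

True

Check ◇[0,4] (alarm → ok) at each j in [2,6]:
  j=2: holds (witness at 2)
  j=3: holds (witness at 3)
  j=4: holds (witness at 4)
  j=5: holds (witness at 5)
  j=6: holds (witness at 6)
Found at j=2 → formula holds.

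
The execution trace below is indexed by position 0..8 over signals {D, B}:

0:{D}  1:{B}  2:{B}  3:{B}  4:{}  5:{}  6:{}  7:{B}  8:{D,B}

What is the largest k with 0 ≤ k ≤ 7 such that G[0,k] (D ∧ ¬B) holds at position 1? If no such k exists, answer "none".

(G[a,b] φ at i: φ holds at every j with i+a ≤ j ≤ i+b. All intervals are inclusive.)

(D ∧ ¬B) must hold from j=1 onward; find where it first fails.
  j=1: fails → no k works.

none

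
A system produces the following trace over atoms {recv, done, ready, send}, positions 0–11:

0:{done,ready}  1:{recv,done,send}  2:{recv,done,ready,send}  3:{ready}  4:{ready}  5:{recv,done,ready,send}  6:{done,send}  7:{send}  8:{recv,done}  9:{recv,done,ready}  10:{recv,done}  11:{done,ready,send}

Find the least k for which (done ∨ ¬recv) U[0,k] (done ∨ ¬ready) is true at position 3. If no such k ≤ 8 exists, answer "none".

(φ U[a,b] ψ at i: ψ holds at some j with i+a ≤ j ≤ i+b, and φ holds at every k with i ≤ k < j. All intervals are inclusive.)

Need earliest j ≥ 3 with (done ∨ ¬ready), and (done ∨ ¬recv) at every k in [3,j-1].
  j=3: rhs fails.
  j=4: rhs fails.
  j=5: rhs holds; lhs holds on [3,4]. k = 2.

2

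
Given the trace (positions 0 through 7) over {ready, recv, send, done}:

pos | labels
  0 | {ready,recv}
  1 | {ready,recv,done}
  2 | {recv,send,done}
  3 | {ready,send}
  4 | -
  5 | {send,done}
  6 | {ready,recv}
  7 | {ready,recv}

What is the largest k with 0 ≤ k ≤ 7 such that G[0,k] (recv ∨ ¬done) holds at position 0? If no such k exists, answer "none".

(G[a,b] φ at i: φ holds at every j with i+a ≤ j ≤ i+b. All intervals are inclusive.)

(recv ∨ ¬done) must hold from j=0 onward; find where it first fails.
  j=0: holds
  j=1: holds
  j=2: holds
  j=3: holds
  j=4: holds
  j=5: fails
Holds on [0,4], so largest k = 4.

4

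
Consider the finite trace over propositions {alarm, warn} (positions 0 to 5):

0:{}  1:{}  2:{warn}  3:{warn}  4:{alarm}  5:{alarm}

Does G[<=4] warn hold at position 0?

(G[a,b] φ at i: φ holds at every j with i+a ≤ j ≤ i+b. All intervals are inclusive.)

Does not hold

Check warn at every j in [0,4]:
  j=0: false
  j=1: false
  j=2: true
  j=3: true
  j=4: false
Fails at j=0 → formula fails.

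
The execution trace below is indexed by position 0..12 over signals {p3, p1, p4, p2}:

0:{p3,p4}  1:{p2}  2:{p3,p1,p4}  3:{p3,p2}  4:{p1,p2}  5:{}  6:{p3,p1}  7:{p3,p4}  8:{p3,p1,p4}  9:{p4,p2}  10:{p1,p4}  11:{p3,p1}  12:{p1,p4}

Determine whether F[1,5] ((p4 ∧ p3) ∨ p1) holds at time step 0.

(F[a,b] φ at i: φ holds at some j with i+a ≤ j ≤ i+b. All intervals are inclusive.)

True

Check ((p4 ∧ p3) ∨ p1) at each j in [1,5]:
  j=1: false
  j=2: true
  j=3: false
  j=4: true
  j=5: false
Found at j=2 → formula holds.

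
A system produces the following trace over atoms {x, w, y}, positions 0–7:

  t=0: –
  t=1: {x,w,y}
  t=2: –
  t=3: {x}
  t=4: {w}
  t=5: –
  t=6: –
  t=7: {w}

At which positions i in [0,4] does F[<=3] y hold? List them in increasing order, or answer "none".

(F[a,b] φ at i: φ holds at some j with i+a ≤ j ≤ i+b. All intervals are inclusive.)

0, 1

Evaluate at each i in [0,4]:
  i=0: ✓ (witness j=1)
  i=1: ✓ (witness j=1)
  i=2: ✗ (none in [2,5])
  i=3: ✗ (none in [3,6])
  i=4: ✗ (none in [4,7])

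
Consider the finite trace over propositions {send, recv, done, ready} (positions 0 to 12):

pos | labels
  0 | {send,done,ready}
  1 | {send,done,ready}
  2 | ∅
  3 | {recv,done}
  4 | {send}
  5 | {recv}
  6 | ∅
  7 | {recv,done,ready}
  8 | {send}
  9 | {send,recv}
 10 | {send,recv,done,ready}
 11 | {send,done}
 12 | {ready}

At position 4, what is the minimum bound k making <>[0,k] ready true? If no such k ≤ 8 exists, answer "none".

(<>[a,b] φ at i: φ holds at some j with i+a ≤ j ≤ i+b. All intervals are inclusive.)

3

Scan j = 4,5,… for ready:
  j=4: fails
  j=5: fails
  j=6: fails
  j=7: holds
First hit at j=7, so smallest k = 7-4 = 3.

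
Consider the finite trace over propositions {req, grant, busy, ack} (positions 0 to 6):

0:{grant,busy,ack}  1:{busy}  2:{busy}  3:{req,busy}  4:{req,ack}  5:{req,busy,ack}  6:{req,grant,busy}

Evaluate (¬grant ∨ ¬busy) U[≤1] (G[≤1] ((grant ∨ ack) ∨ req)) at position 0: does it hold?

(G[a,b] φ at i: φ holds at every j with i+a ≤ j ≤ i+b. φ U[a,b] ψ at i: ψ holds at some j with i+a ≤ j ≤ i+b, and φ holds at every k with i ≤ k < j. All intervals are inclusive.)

Need some j in [0,1] with G[≤1] ((grant ∨ ack) ∨ req), and (¬grant ∨ ¬busy) at every k in [0,j-1].
  j=0: G[≤1] ((grant ∨ ack) ∨ req) — fails at 1.
  j=1: G[≤1] ((grant ∨ ack) ∨ req) — fails at 1.
No j in the window works → until fails.

False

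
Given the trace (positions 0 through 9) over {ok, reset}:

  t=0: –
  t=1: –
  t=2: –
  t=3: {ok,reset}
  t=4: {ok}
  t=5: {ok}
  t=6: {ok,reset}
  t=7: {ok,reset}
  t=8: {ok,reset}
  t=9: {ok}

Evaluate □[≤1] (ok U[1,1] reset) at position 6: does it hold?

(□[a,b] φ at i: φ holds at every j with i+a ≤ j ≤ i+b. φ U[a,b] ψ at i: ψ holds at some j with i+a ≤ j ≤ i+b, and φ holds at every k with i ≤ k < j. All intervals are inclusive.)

Check (ok U[1,1] reset) at every j in [6,7]:
  j=6: holds
  j=7: holds
All positions satisfy it → formula holds.

True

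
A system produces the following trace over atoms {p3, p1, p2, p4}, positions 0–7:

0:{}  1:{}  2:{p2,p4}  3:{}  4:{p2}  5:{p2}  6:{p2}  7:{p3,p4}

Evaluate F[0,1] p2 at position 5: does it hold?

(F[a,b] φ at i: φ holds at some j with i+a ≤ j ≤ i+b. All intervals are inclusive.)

Holds

Check p2 at each j in [5,6]:
  j=5: true
  j=6: true
Found at j=5 → formula holds.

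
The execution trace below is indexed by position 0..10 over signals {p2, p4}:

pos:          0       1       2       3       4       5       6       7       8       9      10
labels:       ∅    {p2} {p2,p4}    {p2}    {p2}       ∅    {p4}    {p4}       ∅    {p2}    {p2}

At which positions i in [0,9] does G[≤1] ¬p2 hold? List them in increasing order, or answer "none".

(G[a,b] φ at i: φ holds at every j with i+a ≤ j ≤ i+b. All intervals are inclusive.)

5, 6, 7

Evaluate at each i in [0,9]:
  i=0: ✗ (fails at j=1)
  i=1: ✗ (fails at j=1)
  i=2: ✗ (fails at j=2)
  i=3: ✗ (fails at j=3)
  i=4: ✗ (fails at j=4)
  i=5: ✓ (all of [5,6])
  i=6: ✓ (all of [6,7])
  i=7: ✓ (all of [7,8])
  i=8: ✗ (fails at j=9)
  i=9: ✗ (fails at j=9)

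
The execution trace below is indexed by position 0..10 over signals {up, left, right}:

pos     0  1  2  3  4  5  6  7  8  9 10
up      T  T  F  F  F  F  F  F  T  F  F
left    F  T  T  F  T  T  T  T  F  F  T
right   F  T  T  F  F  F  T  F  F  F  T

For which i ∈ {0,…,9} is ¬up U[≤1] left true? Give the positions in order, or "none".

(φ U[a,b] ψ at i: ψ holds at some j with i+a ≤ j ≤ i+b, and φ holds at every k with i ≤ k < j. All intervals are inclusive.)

Evaluate at each i in [0,9]:
  i=0: ✗ (lhs fails at k=0 before rhs at j=1)
  i=1: ✓ (rhs at j=1)
  i=2: ✓ (rhs at j=2)
  i=3: ✓ (rhs at j=4; lhs holds on [3,3])
  i=4: ✓ (rhs at j=4)
  i=5: ✓ (rhs at j=5)
  i=6: ✓ (rhs at j=6)
  i=7: ✓ (rhs at j=7)
  i=8: ✗ (no rhs in [8,9])
  i=9: ✓ (rhs at j=10; lhs holds on [9,9])

1, 2, 3, 4, 5, 6, 7, 9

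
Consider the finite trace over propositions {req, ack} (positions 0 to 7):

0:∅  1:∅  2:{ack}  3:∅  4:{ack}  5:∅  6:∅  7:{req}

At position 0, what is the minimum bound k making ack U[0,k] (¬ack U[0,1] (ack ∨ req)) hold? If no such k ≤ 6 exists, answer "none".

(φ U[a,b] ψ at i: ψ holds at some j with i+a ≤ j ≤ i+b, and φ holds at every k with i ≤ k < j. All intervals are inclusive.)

Need earliest j ≥ 0 with (¬ack U[0,1] (ack ∨ req)), and ack at every k in [0,j-1].
  j=0: rhs fails.
  j=1: rhs holds but lhs fails at k=0.
  j=2: rhs holds but lhs fails at k=0.
  j=3: rhs holds but lhs fails at k=0.
  j=4: rhs holds but lhs fails at k=0.
  j=5: rhs fails.
  j=6: rhs holds but lhs fails at k=0.
No witness within the range → none.

none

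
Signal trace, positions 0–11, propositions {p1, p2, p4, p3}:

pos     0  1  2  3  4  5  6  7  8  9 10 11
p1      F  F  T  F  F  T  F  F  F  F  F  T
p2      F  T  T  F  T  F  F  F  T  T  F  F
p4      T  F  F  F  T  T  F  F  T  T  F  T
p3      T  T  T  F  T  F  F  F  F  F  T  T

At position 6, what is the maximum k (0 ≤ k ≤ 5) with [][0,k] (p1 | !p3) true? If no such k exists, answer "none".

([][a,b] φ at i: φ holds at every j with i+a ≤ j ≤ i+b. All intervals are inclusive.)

(p1 | !p3) must hold from j=6 onward; find where it first fails.
  j=6: holds
  j=7: holds
  j=8: holds
  j=9: holds
  j=10: fails
Holds on [6,9], so largest k = 3.

3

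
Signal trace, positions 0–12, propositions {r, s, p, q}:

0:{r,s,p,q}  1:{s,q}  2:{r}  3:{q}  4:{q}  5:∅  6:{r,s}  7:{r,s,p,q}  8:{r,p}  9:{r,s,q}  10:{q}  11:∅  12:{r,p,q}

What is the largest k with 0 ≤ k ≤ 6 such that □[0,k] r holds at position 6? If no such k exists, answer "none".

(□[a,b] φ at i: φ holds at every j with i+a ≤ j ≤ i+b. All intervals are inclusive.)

3

r must hold from j=6 onward; find where it first fails.
  j=6: holds
  j=7: holds
  j=8: holds
  j=9: holds
  j=10: fails
Holds on [6,9], so largest k = 3.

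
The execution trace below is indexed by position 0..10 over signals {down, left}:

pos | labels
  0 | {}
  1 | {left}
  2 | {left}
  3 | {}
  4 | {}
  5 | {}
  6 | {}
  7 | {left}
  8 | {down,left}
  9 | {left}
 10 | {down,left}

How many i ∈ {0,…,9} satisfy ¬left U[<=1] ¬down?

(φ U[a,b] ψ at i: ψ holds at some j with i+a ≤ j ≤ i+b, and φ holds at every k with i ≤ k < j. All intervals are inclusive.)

Evaluate at each i in [0,9]:
  i=0: ✓ (rhs at j=0)
  i=1: ✓ (rhs at j=1)
  i=2: ✓ (rhs at j=2)
  i=3: ✓ (rhs at j=3)
  i=4: ✓ (rhs at j=4)
  i=5: ✓ (rhs at j=5)
  i=6: ✓ (rhs at j=6)
  i=7: ✓ (rhs at j=7)
  i=8: ✗ (lhs fails at k=8 before rhs at j=9)
  i=9: ✓ (rhs at j=9)
Positions where it holds: {0, 1, 2, 3, 4, 5, 6, 7, 9} → 9.

9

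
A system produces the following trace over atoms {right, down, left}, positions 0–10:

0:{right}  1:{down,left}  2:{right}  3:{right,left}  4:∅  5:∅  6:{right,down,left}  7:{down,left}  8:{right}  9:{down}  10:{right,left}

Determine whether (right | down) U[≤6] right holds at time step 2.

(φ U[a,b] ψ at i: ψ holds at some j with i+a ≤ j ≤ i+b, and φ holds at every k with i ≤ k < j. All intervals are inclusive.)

Need some j in [2,8] with right, and (right | down) at every k in [2,j-1].
  j=2: right holds; no prefix to check → satisfied.

Yes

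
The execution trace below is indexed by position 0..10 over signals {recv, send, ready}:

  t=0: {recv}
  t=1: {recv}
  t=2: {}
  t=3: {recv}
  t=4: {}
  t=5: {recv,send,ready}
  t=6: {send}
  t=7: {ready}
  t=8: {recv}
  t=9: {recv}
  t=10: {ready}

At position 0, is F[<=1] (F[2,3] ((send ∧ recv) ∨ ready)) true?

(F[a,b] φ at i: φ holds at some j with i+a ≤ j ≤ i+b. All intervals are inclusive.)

No

Check F[2,3] ((send ∧ recv) ∨ ready) at each j in [0,1]:
  j=0: fails (none in [2,3])
  j=1: fails (none in [3,4])
No position in the window satisfies it → formula fails.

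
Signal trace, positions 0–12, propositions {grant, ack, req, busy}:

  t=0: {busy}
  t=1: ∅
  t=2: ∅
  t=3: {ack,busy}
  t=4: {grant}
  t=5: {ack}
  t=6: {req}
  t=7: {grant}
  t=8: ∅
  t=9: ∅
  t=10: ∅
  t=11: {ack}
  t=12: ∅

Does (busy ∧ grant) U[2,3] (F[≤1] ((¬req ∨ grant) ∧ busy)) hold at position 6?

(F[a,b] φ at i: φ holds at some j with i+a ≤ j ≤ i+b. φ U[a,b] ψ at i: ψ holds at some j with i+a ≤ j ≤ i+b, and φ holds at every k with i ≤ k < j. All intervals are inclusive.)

Need some j in [8,9] with F[≤1] ((¬req ∨ grant) ∧ busy), and (busy ∧ grant) at every k in [6,j-1].
  j=8: F[≤1] ((¬req ∨ grant) ∧ busy) — fails (none in [8,9]).
  j=9: F[≤1] ((¬req ∨ grant) ∧ busy) — fails (none in [9,10]).
No j in the window works → until fails.

False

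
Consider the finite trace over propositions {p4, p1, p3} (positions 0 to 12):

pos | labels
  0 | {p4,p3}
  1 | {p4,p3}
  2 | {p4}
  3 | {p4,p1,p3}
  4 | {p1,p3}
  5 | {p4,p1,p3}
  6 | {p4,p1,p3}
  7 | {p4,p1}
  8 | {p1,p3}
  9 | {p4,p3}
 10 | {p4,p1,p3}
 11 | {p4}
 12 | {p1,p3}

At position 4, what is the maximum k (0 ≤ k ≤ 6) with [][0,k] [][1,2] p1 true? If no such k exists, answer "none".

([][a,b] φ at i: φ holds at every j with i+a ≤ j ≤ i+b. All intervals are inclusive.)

2

[][1,2] p1 must hold from j=4 onward; find where it first fails.
  j=4: holds
  j=5: holds
  j=6: holds
  j=7: fails
Holds on [4,6], so largest k = 2.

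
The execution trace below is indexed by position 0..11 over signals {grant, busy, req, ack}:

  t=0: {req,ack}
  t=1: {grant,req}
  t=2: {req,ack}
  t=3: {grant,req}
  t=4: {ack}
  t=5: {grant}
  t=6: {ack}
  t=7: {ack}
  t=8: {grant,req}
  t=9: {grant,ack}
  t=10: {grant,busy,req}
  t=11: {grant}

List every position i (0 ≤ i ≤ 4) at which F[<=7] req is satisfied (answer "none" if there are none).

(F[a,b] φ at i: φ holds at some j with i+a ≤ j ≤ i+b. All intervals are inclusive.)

0, 1, 2, 3, 4

Evaluate at each i in [0,4]:
  i=0: ✓ (witness j=0)
  i=1: ✓ (witness j=1)
  i=2: ✓ (witness j=2)
  i=3: ✓ (witness j=3)
  i=4: ✓ (witness j=8)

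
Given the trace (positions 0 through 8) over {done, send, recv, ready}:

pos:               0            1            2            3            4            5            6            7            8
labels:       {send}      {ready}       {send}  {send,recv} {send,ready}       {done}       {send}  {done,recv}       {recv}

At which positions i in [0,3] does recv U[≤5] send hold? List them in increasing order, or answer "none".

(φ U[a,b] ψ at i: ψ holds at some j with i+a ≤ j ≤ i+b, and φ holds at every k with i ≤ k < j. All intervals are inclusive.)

0, 2, 3

Evaluate at each i in [0,3]:
  i=0: ✓ (rhs at j=0)
  i=1: ✗ (lhs fails at k=1 before rhs at j=2)
  i=2: ✓ (rhs at j=2)
  i=3: ✓ (rhs at j=3)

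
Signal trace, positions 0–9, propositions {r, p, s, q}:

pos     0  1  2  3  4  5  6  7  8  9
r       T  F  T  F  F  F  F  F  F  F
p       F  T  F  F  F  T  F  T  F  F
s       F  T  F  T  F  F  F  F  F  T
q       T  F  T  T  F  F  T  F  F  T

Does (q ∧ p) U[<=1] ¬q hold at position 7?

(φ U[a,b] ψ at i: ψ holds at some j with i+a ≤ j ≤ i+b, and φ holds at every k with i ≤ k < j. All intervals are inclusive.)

True

Need some j in [7,8] with ¬q, and (q ∧ p) at every k in [7,j-1].
  j=7: ¬q holds; no prefix to check → satisfied.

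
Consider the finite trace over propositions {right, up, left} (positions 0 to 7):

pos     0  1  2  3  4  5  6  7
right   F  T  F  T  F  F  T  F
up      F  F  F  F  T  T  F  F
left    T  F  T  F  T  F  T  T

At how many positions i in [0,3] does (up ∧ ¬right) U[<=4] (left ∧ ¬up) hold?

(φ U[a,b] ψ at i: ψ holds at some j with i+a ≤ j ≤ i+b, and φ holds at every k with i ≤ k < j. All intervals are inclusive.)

2

Evaluate at each i in [0,3]:
  i=0: ✓ (rhs at j=0)
  i=1: ✗ (lhs fails at k=1 before rhs at j=2)
  i=2: ✓ (rhs at j=2)
  i=3: ✗ (lhs fails at k=3 before rhs at j=6)
Positions where it holds: {0, 2} → 2.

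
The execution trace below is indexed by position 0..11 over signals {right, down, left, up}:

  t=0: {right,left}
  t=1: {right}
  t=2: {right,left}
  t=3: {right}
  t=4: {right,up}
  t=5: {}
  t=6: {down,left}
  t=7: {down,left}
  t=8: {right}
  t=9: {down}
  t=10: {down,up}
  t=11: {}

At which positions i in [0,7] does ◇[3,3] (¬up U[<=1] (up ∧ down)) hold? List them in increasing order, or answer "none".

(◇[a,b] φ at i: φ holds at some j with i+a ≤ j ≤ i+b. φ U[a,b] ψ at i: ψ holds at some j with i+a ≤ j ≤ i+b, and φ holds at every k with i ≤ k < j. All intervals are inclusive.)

Evaluate at each i in [0,7]:
  i=0: ✗ (none in [3,3])
  i=1: ✗ (none in [4,4])
  i=2: ✗ (none in [5,5])
  i=3: ✗ (none in [6,6])
  i=4: ✗ (none in [7,7])
  i=5: ✗ (none in [8,8])
  i=6: ✓ (witness j=9)
  i=7: ✓ (witness j=10)

6, 7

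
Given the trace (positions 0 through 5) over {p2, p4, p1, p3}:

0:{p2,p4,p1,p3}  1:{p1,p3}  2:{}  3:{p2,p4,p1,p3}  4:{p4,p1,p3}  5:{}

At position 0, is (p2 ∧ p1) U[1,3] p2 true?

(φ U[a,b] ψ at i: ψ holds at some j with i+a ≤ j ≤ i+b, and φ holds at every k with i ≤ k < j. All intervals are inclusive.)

False

Need some j in [1,3] with p2, and (p2 ∧ p1) at every k in [0,j-1].
  j=1: p2 false.
  j=2: p2 false.
  j=3: p2 holds, but (p2 ∧ p1) fails at k=1 → not this j.
No j in the window works → until fails.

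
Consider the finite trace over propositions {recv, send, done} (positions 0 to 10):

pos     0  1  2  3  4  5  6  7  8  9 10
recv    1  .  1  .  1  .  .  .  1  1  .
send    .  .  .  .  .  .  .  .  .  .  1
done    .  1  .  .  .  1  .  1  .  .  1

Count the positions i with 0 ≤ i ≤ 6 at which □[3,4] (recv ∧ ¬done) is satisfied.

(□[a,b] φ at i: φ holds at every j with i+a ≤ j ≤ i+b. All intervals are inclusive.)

Evaluate at each i in [0,6]:
  i=0: ✗ (fails at j=3)
  i=1: ✗ (fails at j=5)
  i=2: ✗ (fails at j=5)
  i=3: ✗ (fails at j=6)
  i=4: ✗ (fails at j=7)
  i=5: ✓ (all of [8,9])
  i=6: ✗ (fails at j=10)
Positions where it holds: {5} → 1.

1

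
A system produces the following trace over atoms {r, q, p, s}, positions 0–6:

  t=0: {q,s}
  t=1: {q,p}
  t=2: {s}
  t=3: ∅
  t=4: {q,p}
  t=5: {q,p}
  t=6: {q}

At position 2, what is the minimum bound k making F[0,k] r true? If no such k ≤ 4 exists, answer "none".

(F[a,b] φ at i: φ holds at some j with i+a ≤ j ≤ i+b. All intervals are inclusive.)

Scan j = 2,3,… for r:
  j=2: fails
  j=3: fails
  j=4: fails
  j=5: fails
  j=6: fails
No j in [2,6] satisfies it → none.

none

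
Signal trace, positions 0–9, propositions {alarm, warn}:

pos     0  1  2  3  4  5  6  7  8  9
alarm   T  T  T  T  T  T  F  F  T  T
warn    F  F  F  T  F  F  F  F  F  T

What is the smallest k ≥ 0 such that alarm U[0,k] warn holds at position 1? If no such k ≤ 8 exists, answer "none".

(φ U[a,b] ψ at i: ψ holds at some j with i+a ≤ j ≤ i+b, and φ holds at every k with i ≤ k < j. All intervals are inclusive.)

2

Need earliest j ≥ 1 with warn, and alarm at every k in [1,j-1].
  j=1: rhs fails.
  j=2: rhs fails.
  j=3: rhs holds; lhs holds on [1,2]. k = 2.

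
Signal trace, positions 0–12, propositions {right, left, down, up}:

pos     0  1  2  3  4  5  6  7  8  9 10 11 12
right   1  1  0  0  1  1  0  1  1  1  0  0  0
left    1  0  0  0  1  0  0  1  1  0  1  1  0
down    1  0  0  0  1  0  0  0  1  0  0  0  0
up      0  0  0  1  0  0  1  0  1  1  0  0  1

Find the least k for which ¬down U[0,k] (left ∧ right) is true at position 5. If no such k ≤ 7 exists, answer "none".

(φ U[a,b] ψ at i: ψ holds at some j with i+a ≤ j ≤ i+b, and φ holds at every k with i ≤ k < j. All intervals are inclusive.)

Need earliest j ≥ 5 with (left ∧ right), and ¬down at every k in [5,j-1].
  j=5: rhs fails.
  j=6: rhs fails.
  j=7: rhs holds; lhs holds on [5,6]. k = 2.

2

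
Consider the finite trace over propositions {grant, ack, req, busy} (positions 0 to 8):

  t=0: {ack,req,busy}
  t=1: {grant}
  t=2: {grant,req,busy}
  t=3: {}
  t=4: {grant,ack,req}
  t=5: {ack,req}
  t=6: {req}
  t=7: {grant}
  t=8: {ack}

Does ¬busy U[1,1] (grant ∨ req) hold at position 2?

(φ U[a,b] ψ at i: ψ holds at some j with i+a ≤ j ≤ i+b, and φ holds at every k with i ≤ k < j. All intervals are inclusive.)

Need some j in [3,3] with (grant ∨ req), and ¬busy at every k in [2,j-1].
  j=3: (grant ∨ req) false.
No j in the window works → until fails.

False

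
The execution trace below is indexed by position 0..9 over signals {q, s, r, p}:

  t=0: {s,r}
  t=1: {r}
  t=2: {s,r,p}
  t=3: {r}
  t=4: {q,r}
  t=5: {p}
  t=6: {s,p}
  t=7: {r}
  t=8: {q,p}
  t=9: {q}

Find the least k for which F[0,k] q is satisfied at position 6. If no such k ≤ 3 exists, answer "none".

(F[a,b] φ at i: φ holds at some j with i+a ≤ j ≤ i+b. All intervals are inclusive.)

2

Scan j = 6,7,… for q:
  j=6: fails
  j=7: fails
  j=8: holds
First hit at j=8, so smallest k = 8-6 = 2.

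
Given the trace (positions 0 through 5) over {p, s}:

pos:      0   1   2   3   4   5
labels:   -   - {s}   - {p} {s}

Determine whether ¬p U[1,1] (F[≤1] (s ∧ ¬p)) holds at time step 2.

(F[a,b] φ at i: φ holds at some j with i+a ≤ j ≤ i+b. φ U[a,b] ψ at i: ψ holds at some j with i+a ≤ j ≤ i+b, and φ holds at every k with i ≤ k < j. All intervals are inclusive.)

Need some j in [3,3] with F[≤1] (s ∧ ¬p), and ¬p at every k in [2,j-1].
  j=3: F[≤1] (s ∧ ¬p) — fails (none in [3,4]).
No j in the window works → until fails.

Does not hold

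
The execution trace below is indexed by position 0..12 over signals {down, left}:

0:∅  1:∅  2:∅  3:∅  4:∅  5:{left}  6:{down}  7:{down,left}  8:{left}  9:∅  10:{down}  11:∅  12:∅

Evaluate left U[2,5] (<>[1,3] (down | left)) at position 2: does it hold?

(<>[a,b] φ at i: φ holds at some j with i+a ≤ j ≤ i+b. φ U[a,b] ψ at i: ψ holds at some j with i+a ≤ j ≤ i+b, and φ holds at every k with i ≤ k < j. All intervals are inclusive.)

Need some j in [4,7] with <>[1,3] (down | left), and left at every k in [2,j-1].
  j=4: <>[1,3] (down | left) holds, but left fails at k=2 → not this j.
  j=5: <>[1,3] (down | left) holds, but left fails at k=2 → not this j.
  j=6: <>[1,3] (down | left) holds, but left fails at k=2 → not this j.
  j=7: <>[1,3] (down | left) holds, but left fails at k=2 → not this j.
No j in the window works → until fails.

No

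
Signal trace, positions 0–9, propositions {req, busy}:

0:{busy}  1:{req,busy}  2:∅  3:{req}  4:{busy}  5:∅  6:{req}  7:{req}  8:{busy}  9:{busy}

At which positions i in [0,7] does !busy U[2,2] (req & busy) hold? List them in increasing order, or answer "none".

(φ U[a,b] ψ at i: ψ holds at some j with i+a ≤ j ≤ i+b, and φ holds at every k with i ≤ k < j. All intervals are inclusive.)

none

Evaluate at each i in [0,7]:
  i=0: ✗ (no rhs in [2,2])
  i=1: ✗ (no rhs in [3,3])
  i=2: ✗ (no rhs in [4,4])
  i=3: ✗ (no rhs in [5,5])
  i=4: ✗ (no rhs in [6,6])
  i=5: ✗ (no rhs in [7,7])
  i=6: ✗ (no rhs in [8,8])
  i=7: ✗ (no rhs in [9,9])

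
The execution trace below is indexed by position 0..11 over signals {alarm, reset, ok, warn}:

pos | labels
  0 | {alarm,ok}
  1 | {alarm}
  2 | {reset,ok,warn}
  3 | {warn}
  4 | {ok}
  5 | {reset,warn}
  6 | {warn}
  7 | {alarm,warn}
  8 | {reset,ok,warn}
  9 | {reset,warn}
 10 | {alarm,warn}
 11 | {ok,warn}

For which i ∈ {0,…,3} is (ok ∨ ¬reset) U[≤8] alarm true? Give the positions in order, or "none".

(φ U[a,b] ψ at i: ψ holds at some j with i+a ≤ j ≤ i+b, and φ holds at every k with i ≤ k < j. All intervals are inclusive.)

0, 1

Evaluate at each i in [0,3]:
  i=0: ✓ (rhs at j=0)
  i=1: ✓ (rhs at j=1)
  i=2: ✗ (lhs fails at k=5 before rhs at j=7)
  i=3: ✗ (lhs fails at k=5 before rhs at j=7)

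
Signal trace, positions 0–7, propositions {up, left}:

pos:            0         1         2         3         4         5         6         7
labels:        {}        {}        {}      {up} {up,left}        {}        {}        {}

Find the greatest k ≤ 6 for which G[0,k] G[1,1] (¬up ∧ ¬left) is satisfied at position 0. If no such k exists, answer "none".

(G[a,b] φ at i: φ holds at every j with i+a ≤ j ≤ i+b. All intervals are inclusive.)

1

G[1,1] (¬up ∧ ¬left) must hold from j=0 onward; find where it first fails.
  j=0: holds
  j=1: holds
  j=2: fails
Holds on [0,1], so largest k = 1.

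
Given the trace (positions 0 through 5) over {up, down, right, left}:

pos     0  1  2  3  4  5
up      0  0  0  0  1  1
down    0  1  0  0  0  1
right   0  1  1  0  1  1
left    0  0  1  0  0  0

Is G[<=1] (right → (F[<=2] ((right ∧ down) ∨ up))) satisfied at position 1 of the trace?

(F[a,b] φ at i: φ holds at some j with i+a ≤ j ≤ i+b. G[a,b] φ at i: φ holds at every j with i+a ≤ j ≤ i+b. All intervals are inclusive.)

Check (right → (F[<=2] ((right ∧ down) ∨ up))) at every j in [1,2]:
  j=1: antecedent true; consequent holds (witness at 1) → ✓
  j=2: antecedent true; consequent holds (witness at 4) → ✓
All positions satisfy it → formula holds.

True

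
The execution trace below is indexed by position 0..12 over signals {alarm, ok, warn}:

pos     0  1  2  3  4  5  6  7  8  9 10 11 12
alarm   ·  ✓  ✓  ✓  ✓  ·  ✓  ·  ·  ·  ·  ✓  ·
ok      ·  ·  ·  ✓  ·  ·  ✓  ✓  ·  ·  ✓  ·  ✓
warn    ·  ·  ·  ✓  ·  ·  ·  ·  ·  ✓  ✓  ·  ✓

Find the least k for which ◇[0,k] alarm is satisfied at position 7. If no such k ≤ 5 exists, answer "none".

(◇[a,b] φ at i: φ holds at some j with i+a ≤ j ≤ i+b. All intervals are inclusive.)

Scan j = 7,8,… for alarm:
  j=7: fails
  j=8: fails
  j=9: fails
  j=10: fails
  j=11: holds
First hit at j=11, so smallest k = 11-7 = 4.

4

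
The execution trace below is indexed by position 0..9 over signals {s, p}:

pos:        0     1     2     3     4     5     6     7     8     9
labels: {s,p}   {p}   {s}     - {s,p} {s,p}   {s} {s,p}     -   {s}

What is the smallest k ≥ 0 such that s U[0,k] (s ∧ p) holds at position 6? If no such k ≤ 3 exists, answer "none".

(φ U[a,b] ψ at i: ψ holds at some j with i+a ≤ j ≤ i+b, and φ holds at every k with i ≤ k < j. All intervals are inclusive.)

Need earliest j ≥ 6 with (s ∧ p), and s at every k in [6,j-1].
  j=6: rhs fails.
  j=7: rhs holds; lhs holds on [6,6]. k = 1.

1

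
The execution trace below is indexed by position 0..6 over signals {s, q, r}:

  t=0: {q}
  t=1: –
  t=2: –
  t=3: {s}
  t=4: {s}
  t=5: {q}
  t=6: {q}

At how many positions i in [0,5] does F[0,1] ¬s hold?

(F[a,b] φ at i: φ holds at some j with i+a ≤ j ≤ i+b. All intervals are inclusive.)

Evaluate at each i in [0,5]:
  i=0: ✓ (witness j=0)
  i=1: ✓ (witness j=1)
  i=2: ✓ (witness j=2)
  i=3: ✗ (none in [3,4])
  i=4: ✓ (witness j=5)
  i=5: ✓ (witness j=5)
Positions where it holds: {0, 1, 2, 4, 5} → 5.

5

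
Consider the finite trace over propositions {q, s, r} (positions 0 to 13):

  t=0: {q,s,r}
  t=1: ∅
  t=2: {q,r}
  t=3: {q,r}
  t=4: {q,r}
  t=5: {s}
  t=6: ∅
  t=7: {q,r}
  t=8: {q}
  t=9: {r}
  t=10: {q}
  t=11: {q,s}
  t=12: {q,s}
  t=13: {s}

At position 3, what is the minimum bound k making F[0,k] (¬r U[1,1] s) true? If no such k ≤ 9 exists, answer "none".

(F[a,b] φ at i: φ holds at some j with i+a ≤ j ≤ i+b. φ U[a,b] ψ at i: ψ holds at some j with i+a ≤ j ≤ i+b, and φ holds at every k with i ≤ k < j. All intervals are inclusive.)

7

Scan j = 3,4,… for (¬r U[1,1] s):
  j=3: fails
  j=4: fails
  j=5: fails
  j=6: fails
  j=7: fails
  j=8: fails
  j=9: fails
  j=10: holds
First hit at j=10, so smallest k = 10-3 = 7.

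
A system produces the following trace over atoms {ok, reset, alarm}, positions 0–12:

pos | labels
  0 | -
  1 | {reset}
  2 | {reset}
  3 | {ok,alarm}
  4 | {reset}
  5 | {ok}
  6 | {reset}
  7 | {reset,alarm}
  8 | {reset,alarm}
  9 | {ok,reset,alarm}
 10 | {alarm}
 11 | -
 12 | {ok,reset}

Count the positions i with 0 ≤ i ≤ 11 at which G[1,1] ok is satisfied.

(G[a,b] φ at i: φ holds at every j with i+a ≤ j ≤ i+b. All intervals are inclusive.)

Evaluate at each i in [0,11]:
  i=0: ✗ (fails at j=1)
  i=1: ✗ (fails at j=2)
  i=2: ✓ (all of [3,3])
  i=3: ✗ (fails at j=4)
  i=4: ✓ (all of [5,5])
  i=5: ✗ (fails at j=6)
  i=6: ✗ (fails at j=7)
  i=7: ✗ (fails at j=8)
  i=8: ✓ (all of [9,9])
  i=9: ✗ (fails at j=10)
  i=10: ✗ (fails at j=11)
  i=11: ✓ (all of [12,12])
Positions where it holds: {2, 4, 8, 11} → 4.

4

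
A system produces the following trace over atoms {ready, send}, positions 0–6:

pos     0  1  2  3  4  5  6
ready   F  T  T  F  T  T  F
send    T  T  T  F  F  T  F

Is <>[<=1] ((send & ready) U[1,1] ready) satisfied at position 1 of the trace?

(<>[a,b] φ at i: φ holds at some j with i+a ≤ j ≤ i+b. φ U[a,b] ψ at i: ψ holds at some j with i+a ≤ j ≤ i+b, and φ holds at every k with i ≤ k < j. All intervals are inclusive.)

Check ((send & ready) U[1,1] ready) at each j in [1,2]:
  j=1: holds
  j=2: fails
Found at j=1 → formula holds.

Holds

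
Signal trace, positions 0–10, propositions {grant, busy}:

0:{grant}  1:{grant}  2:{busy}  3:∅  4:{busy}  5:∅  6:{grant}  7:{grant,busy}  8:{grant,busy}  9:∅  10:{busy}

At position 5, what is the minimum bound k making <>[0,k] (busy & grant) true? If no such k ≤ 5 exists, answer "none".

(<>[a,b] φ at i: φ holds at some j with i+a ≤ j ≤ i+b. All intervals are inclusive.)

Scan j = 5,6,… for (busy & grant):
  j=5: fails
  j=6: fails
  j=7: holds
First hit at j=7, so smallest k = 7-5 = 2.

2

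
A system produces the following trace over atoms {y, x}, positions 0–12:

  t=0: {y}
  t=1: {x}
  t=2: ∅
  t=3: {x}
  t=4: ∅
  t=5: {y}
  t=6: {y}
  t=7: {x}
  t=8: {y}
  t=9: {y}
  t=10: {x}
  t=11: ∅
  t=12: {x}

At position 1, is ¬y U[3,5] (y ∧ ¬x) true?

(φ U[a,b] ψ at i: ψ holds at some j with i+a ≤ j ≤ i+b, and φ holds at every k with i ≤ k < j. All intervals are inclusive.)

Yes

Need some j in [4,6] with (y ∧ ¬x), and ¬y at every k in [1,j-1].
  j=4: (y ∧ ¬x) false.
  j=5: (y ∧ ¬x) holds; ¬y holds at every k in [1,4] → satisfied.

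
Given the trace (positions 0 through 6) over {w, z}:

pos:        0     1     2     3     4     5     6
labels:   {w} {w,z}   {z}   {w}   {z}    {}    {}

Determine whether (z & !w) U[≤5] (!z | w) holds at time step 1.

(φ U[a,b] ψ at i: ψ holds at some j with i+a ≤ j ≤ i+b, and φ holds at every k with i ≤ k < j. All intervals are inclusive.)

Need some j in [1,6] with (!z | w), and (z & !w) at every k in [1,j-1].
  j=1: (!z | w) holds; no prefix to check → satisfied.

Holds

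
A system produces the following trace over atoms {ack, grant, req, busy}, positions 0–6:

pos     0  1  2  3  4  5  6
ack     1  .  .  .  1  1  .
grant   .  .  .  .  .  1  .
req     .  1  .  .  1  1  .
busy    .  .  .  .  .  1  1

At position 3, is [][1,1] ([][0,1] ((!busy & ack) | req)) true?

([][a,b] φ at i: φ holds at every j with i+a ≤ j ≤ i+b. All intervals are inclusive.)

True

Check [][0,1] ((!busy & ack) | req) at every j in [4,4]:
  j=4: holds on [4,5]
All positions satisfy it → formula holds.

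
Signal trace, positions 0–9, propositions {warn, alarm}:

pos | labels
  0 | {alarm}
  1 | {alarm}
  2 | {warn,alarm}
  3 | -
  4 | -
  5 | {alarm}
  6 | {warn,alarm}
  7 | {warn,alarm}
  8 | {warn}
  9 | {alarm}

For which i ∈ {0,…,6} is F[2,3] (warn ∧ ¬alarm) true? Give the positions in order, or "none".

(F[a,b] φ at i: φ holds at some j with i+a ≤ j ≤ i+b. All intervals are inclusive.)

Evaluate at each i in [0,6]:
  i=0: ✗ (none in [2,3])
  i=1: ✗ (none in [3,4])
  i=2: ✗ (none in [4,5])
  i=3: ✗ (none in [5,6])
  i=4: ✗ (none in [6,7])
  i=5: ✓ (witness j=8)
  i=6: ✓ (witness j=8)

5, 6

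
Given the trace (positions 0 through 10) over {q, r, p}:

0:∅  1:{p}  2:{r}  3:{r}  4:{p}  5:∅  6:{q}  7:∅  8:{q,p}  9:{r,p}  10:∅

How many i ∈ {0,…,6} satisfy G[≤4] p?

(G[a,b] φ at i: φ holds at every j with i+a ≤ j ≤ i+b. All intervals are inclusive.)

Evaluate at each i in [0,6]:
  i=0: ✗ (fails at j=0)
  i=1: ✗ (fails at j=2)
  i=2: ✗ (fails at j=2)
  i=3: ✗ (fails at j=3)
  i=4: ✗ (fails at j=5)
  i=5: ✗ (fails at j=5)
  i=6: ✗ (fails at j=6)
Positions where it holds: {} → 0.

0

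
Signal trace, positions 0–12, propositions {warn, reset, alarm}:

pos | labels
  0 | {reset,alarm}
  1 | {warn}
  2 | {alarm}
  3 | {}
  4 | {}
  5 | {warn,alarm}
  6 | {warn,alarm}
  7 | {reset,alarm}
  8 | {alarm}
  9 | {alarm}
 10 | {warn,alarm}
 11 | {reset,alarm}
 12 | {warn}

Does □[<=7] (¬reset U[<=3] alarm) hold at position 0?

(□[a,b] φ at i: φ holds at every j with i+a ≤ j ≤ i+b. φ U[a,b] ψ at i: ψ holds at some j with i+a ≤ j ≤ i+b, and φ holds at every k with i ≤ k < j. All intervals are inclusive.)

True

Check (¬reset U[<=3] alarm) at every j in [0,7]:
  j=0: holds
  j=1: holds
  j=2: holds
  j=3: holds
  j=4: holds
  j=5: holds
  j=6: holds
  j=7: holds
All positions satisfy it → formula holds.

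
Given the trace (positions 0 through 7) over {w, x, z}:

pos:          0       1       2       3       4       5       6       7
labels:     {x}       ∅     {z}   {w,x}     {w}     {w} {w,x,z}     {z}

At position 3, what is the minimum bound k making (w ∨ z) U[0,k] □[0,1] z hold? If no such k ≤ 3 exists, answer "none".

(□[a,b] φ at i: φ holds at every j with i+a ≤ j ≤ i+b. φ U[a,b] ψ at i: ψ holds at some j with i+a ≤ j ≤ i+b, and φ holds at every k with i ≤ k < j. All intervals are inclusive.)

Need earliest j ≥ 3 with □[0,1] z, and (w ∨ z) at every k in [3,j-1].
  j=3: rhs fails.
  j=4: rhs fails.
  j=5: rhs fails.
  j=6: rhs holds; lhs holds on [3,5]. k = 3.

3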